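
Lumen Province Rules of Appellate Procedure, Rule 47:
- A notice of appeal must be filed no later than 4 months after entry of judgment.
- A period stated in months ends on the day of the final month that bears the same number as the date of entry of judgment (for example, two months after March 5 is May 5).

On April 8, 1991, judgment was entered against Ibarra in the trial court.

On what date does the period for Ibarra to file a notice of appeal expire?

4 months after April 8, 1991 is August 8, 1991.

August 8, 1991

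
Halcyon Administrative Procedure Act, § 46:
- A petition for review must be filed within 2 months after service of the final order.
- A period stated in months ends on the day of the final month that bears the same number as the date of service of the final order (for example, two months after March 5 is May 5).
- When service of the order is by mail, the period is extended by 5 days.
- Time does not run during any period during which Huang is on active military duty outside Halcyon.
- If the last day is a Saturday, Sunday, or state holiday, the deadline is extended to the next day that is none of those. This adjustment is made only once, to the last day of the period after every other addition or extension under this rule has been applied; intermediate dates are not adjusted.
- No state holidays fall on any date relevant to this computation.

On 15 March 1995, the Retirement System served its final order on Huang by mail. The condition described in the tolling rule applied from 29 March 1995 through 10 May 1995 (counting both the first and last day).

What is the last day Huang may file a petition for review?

2 months after 15 March 1995 is May 15, 1995.
Service was by mail, adding 5 days: May 15, 1995 + 5 days = May 20, 1995.
From March 29, 1995 through May 10, 1995 inclusive is 43 days; tolling adds 43 days: May 20, 1995 + 43 days = July 2, 1995.
July 2, 1995 is Sunday. The next qualifying day is July 3, 1995.

July 3, 1995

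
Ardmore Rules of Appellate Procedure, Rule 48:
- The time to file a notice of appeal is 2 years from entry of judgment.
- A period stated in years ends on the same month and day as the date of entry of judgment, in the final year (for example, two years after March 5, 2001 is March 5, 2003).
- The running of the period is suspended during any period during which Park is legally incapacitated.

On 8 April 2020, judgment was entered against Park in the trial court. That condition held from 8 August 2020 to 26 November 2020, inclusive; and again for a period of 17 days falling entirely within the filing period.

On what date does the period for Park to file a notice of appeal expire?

August 14, 2022

2 years after 8 April 2020 is April 8, 2022.
From August 8, 2020 through November 26, 2020 inclusive is 111 days; tolling adds 111 days: April 8, 2022 + 111 days = July 28, 2022.
Tolling adds 17 days: July 28, 2022 + 17 days = August 14, 2022.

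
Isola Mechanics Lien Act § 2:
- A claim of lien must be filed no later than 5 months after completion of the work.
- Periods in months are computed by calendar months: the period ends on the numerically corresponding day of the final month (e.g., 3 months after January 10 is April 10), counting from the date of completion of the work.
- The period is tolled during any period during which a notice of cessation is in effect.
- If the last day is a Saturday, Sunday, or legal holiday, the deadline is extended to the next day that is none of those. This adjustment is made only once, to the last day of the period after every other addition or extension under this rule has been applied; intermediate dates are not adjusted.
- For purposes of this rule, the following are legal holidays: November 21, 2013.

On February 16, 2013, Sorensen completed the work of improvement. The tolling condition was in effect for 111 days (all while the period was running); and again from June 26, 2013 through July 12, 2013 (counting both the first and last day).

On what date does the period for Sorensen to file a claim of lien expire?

5 months after February 16, 2013 is July 16, 2013.
Tolling adds 111 days: July 16, 2013 + 111 days = November 4, 2013.
From June 26, 2013 through July 12, 2013 inclusive is 17 days; tolling adds 17 days: November 4, 2013 + 17 days = November 21, 2013.
November 21, 2013 is a listed holiday. The next qualifying day is November 22, 2013.

November 22, 2013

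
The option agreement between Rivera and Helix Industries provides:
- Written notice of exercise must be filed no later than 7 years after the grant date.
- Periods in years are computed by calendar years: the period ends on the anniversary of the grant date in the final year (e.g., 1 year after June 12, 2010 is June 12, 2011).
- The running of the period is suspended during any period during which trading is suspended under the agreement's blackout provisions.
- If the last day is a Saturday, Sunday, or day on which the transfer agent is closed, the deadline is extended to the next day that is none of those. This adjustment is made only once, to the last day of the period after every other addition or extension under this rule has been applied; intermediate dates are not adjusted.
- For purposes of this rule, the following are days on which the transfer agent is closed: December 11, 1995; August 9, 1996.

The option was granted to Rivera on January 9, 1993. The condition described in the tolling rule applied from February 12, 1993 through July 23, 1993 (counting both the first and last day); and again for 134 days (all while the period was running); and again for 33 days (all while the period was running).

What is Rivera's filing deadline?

December 4, 2000

7 years after January 9, 1993 is January 9, 2000.
From February 12, 1993 through July 23, 1993 inclusive is 162 days; tolling adds 162 days: January 9, 2000 + 162 days = June 19, 2000.
Tolling adds 134 days: June 19, 2000 + 134 days = October 31, 2000.
Tolling adds 33 days: October 31, 2000 + 33 days = December 3, 2000.
December 3, 2000 is Sunday. The next qualifying day is December 4, 2000.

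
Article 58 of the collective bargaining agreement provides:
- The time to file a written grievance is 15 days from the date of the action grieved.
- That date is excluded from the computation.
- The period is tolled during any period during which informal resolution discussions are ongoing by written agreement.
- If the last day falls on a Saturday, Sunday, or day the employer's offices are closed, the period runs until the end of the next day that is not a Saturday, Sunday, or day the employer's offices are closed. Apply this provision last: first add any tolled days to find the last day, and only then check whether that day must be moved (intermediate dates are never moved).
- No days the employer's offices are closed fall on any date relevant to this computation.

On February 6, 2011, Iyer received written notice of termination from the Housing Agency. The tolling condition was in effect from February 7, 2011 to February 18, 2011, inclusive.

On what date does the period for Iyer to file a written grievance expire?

15 days after February 6, 2011 is February 21, 2011.
From February 7, 2011 through February 18, 2011 inclusive is 12 days; tolling adds 12 days: February 21, 2011 + 12 days = March 5, 2011.
March 5, 2011 is Saturday; March 6, 2011 is Sunday. The next qualifying day is March 7, 2011.

March 7, 2011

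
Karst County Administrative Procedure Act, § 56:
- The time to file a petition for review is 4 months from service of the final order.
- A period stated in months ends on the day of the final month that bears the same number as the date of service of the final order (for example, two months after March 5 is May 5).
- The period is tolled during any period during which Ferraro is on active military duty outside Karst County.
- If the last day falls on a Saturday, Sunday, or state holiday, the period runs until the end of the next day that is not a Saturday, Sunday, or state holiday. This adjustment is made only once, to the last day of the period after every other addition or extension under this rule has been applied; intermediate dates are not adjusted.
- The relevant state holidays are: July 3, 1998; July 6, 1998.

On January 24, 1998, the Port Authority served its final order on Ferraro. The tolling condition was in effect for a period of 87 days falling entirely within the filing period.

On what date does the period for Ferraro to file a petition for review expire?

August 19, 1998

4 months after January 24, 1998 is May 24, 1998.
Tolling adds 87 days: May 24, 1998 + 87 days = August 19, 1998.
August 19, 1998 is a Wednesday and not a state holiday, so no extension applies.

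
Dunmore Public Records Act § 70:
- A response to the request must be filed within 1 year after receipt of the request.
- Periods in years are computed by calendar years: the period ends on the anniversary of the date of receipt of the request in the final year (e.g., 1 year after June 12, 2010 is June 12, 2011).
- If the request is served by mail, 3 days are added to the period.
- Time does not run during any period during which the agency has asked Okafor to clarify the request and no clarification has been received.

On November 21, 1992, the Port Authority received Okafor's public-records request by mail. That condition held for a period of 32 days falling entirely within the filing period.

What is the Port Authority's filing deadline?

December 26, 1993

1 year after November 21, 1992 is November 21, 1993.
Service was by mail, adding 3 days: November 21, 1993 + 3 days = November 24, 1993.
Tolling adds 32 days: November 24, 1993 + 32 days = December 26, 1993.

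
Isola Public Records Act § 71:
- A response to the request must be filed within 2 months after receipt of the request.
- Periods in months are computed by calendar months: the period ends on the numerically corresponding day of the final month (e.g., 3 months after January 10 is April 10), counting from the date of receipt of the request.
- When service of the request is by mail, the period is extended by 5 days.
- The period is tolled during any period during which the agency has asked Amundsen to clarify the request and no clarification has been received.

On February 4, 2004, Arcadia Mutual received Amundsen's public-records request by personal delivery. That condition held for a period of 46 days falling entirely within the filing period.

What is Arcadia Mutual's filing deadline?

2 months after February 4, 2004 is April 4, 2004.
Service was not by mail, so no mail extension applies.
Tolling adds 46 days: April 4, 2004 + 46 days = May 20, 2004.

May 20, 2004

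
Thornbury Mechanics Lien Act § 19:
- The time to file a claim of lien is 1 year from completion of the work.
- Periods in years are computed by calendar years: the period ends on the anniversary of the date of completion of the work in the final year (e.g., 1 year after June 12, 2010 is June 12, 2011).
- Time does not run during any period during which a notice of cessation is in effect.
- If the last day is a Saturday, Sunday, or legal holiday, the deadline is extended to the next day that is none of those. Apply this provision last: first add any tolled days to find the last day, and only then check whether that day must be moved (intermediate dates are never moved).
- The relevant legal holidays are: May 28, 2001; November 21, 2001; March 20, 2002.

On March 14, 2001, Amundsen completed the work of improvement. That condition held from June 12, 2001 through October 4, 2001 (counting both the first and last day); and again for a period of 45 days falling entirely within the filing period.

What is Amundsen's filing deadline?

1 year after March 14, 2001 is March 14, 2002.
From June 12, 2001 through October 4, 2001 inclusive is 115 days; tolling adds 115 days: March 14, 2002 + 115 days = July 7, 2002.
Tolling adds 45 days: July 7, 2002 + 45 days = August 21, 2002.
August 21, 2002 is a Wednesday and not a legal holiday, so no extension applies.

August 21, 2002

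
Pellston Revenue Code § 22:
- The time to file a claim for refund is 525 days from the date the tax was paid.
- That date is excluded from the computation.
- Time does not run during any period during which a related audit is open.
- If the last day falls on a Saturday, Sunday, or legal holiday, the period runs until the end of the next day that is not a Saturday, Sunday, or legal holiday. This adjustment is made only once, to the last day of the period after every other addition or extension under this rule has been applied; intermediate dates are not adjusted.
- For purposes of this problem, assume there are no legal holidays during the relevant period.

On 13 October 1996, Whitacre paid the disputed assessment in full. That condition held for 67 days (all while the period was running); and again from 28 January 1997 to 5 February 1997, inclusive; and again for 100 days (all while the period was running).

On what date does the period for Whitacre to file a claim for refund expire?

September 14, 1998

525 days after 13 October 1996 is March 22, 1998.
Tolling adds 67 days: March 22, 1998 + 67 days = May 28, 1998.
From January 28, 1997 through February 5, 1997 inclusive is 9 days; tolling adds 9 days: May 28, 1998 + 9 days = June 6, 1998.
Tolling adds 100 days: June 6, 1998 + 100 days = September 14, 1998.
September 14, 1998 is a Monday and not a legal holiday, so no extension applies.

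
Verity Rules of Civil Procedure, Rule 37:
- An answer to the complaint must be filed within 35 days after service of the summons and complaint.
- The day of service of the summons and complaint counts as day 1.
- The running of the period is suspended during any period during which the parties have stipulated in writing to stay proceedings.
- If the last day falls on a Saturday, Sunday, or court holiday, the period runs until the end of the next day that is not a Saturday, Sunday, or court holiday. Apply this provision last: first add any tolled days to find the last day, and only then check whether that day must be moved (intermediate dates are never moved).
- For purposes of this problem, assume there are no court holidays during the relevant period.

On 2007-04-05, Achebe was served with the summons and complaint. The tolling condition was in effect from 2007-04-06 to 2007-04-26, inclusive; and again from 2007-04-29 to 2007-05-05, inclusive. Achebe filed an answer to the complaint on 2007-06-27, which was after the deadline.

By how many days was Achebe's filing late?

Counting 2007-04-05 as day 1, day 35 is May 9, 2007.
From April 6, 2007 through April 26, 2007 inclusive is 21 days; tolling adds 21 days: May 9, 2007 + 21 days = May 30, 2007.
From April 29, 2007 through May 5, 2007 inclusive is 7 days; tolling adds 7 days: May 30, 2007 + 7 days = June 6, 2007.
June 6, 2007 is a Wednesday and not a court holiday, so no extension applies.
The deadline is June 6, 2007; from June 6, 2007 to June 27, 2007 is 21 days.

21 days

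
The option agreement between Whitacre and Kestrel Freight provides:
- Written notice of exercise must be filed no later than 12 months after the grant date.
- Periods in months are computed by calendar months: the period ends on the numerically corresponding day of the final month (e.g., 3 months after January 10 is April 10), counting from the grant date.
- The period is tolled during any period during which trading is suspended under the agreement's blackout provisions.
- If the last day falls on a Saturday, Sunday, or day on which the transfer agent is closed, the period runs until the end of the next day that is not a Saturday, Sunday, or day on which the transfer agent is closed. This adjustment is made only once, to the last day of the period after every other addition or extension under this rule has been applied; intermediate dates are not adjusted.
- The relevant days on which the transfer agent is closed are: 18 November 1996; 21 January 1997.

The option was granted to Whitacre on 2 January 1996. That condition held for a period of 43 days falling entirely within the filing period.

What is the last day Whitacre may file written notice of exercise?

February 14, 1997

12 months after 2 January 1996 is January 2, 1997.
Tolling adds 43 days: January 2, 1997 + 43 days = February 14, 1997.
February 14, 1997 is a Friday and not a day on which the transfer agent is closed, so no extension applies.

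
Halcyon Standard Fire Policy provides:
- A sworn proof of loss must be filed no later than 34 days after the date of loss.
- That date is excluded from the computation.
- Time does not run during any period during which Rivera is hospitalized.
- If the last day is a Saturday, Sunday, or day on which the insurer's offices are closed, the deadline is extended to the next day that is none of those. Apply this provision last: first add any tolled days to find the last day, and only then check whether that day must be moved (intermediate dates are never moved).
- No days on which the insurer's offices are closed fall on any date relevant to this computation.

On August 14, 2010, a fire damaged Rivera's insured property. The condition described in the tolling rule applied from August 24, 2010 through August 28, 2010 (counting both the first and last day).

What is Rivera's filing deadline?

September 22, 2010

34 days after August 14, 2010 is September 17, 2010.
From August 24, 2010 through August 28, 2010 inclusive is 5 days; tolling adds 5 days: September 17, 2010 + 5 days = September 22, 2010.
September 22, 2010 is a Wednesday and not a day on which the insurer's offices are closed, so no extension applies.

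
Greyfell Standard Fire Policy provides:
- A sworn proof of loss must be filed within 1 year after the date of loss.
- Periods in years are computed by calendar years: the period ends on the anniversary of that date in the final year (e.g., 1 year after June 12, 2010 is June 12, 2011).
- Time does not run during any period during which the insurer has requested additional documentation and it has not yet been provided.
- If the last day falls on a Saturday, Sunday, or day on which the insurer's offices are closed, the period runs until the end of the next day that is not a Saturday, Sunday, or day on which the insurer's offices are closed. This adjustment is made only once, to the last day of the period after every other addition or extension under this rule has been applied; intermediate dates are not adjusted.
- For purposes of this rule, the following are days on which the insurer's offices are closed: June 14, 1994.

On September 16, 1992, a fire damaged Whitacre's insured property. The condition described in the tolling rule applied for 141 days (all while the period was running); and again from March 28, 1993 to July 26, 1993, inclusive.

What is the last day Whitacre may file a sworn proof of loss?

1 year after September 16, 1992 is September 16, 1993.
Tolling adds 141 days: September 16, 1993 + 141 days = February 4, 1994.
From March 28, 1993 through July 26, 1993 inclusive is 121 days; tolling adds 121 days: February 4, 1994 + 121 days = June 5, 1994.
June 5, 1994 is Sunday. The next qualifying day is June 6, 1994.

June 6, 1994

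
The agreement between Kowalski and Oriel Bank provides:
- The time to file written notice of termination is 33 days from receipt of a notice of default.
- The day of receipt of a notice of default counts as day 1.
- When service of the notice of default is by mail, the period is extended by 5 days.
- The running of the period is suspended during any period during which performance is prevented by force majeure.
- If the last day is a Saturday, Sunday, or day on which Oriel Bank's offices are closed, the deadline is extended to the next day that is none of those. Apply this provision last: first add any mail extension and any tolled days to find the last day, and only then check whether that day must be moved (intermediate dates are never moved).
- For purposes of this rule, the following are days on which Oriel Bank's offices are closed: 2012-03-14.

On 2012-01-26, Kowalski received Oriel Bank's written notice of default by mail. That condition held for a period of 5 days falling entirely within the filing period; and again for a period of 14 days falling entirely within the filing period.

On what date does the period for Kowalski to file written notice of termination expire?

Counting 2012-01-26 as day 1, day 33 is February 27, 2012.
Service was by mail, adding 5 days: February 27, 2012 + 5 days = March 3, 2012.
Tolling adds 5 days: March 3, 2012 + 5 days = March 8, 2012.
Tolling adds 14 days: March 8, 2012 + 14 days = March 22, 2012.
March 22, 2012 is a Thursday and not a day on which Oriel Bank's offices are closed, so no extension applies.

March 22, 2012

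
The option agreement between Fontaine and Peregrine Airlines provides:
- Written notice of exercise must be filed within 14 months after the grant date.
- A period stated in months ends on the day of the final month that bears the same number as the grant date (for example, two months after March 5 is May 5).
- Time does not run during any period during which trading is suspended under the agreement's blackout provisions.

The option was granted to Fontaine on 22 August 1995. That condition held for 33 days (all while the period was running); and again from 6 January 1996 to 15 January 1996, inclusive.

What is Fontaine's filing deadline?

December 4, 1996

14 months after 22 August 1995 is October 22, 1996.
Tolling adds 33 days: October 22, 1996 + 33 days = November 24, 1996.
From January 6, 1996 through January 15, 1996 inclusive is 10 days; tolling adds 10 days: November 24, 1996 + 10 days = December 4, 1996.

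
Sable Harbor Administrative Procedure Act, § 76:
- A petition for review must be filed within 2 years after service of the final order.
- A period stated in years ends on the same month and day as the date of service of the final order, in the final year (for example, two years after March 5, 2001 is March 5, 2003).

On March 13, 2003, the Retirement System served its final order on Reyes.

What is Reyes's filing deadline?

March 13, 2005

2 years after March 13, 2003 is March 13, 2005.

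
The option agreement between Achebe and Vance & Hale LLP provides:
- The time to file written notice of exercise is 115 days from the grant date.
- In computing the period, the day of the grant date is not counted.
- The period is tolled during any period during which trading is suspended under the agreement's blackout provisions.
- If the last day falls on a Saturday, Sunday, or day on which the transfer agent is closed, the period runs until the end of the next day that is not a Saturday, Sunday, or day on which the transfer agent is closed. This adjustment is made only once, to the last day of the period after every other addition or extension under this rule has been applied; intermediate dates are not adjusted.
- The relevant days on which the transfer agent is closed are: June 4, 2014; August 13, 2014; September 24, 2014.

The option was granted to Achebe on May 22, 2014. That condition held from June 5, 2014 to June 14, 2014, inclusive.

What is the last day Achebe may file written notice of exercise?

115 days after May 22, 2014 is September 14, 2014.
From June 5, 2014 through June 14, 2014 inclusive is 10 days; tolling adds 10 days: September 14, 2014 + 10 days = September 24, 2014.
September 24, 2014 is a listed holiday. The next qualifying day is September 25, 2014.

September 25, 2014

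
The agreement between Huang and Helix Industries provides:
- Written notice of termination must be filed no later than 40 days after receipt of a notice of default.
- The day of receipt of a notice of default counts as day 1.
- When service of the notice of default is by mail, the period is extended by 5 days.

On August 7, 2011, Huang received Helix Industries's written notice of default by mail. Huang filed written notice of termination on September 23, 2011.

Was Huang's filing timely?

No

Counting August 7, 2011 as day 1, day 40 is September 15, 2011.
Service was by mail, adding 5 days: September 15, 2011 + 5 days = September 20, 2011.
The deadline is September 20, 2011; the filing on September 23, 2011 is after that date.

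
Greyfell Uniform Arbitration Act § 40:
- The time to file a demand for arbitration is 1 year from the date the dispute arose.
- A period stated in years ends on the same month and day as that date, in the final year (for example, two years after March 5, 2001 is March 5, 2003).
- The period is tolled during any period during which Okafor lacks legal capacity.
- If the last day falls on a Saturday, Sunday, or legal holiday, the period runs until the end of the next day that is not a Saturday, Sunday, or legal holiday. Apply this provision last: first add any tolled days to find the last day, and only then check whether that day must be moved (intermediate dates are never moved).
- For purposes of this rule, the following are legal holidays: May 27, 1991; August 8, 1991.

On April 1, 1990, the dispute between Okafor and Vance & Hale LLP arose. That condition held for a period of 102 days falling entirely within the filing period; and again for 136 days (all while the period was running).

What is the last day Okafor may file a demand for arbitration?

1 year after April 1, 1990 is April 1, 1991.
Tolling adds 102 days: April 1, 1991 + 102 days = July 12, 1991.
Tolling adds 136 days: July 12, 1991 + 136 days = November 25, 1991.
November 25, 1991 is a Monday and not a legal holiday, so no extension applies.

November 25, 1991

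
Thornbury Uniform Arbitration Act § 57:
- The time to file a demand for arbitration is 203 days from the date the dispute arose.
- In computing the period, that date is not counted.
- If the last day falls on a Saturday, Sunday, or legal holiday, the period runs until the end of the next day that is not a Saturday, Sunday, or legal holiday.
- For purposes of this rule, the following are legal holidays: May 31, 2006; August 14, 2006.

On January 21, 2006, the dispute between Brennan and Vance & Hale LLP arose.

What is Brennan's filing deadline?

August 15, 2006

203 days after January 21, 2006 is August 12, 2006.
August 12, 2006 is Saturday; August 13, 2006 is Sunday; August 14, 2006 is a listed holiday. The next qualifying day is August 15, 2006.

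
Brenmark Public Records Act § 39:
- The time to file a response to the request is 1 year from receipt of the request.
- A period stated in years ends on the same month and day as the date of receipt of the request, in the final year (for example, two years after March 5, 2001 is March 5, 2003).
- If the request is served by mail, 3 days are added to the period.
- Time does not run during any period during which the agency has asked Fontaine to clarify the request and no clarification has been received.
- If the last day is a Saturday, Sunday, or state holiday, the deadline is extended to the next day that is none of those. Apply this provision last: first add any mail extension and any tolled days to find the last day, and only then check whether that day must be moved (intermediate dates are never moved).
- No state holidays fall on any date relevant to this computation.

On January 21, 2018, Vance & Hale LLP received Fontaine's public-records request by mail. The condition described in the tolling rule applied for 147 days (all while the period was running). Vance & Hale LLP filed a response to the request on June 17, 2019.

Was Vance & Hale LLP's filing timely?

1 year after January 21, 2018 is January 21, 2019.
Service was by mail, adding 3 days: January 21, 2019 + 3 days = January 24, 2019.
Tolling adds 147 days: January 24, 2019 + 147 days = June 20, 2019.
June 20, 2019 is a Thursday and not a state holiday, so no extension applies.
The deadline is June 20, 2019; the filing on June 17, 2019 is on or before that date.

Yes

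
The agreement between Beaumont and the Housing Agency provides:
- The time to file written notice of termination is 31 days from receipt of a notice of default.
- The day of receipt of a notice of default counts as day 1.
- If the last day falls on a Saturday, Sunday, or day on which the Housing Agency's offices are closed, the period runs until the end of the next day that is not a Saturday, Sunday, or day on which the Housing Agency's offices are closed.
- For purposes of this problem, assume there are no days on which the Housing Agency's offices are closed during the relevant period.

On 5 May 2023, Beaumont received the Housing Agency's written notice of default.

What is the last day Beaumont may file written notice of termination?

June 5, 2023

Counting 5 May 2023 as day 1, day 31 is June 4, 2023.
June 4, 2023 is Sunday. The next qualifying day is June 5, 2023.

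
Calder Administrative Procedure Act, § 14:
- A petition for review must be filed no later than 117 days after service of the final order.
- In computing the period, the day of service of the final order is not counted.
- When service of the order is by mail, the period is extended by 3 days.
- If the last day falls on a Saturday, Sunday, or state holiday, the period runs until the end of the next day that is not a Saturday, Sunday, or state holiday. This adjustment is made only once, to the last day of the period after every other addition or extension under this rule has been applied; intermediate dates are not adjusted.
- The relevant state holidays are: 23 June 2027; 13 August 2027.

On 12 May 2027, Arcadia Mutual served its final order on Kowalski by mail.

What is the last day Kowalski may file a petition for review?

September 9, 2027

117 days after 12 May 2027 is September 6, 2027.
Service was by mail, adding 3 days: September 6, 2027 + 3 days = September 9, 2027.
September 9, 2027 is a Thursday and not a state holiday, so no extension applies.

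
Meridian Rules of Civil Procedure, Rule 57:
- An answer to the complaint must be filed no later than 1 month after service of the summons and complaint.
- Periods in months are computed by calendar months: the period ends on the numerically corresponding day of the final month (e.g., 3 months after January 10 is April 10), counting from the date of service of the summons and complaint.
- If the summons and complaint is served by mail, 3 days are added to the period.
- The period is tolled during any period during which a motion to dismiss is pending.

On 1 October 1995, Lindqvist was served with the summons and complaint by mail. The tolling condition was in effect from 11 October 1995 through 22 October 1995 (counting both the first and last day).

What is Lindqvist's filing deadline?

1 month after 1 October 1995 is November 1, 1995.
Service was by mail, adding 3 days: November 1, 1995 + 3 days = November 4, 1995.
From October 11, 1995 through October 22, 1995 inclusive is 12 days; tolling adds 12 days: November 4, 1995 + 12 days = November 16, 1995.

November 16, 1995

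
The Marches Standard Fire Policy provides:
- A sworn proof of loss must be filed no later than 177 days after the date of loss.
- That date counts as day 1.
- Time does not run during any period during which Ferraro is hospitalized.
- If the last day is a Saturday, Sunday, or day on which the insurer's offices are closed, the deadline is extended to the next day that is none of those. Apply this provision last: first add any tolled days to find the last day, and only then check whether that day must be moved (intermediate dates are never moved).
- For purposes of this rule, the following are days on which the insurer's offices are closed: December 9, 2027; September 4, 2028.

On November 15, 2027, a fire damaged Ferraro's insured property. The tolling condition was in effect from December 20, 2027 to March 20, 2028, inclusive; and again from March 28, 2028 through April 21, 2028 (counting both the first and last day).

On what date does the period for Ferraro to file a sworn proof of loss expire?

Counting November 15, 2027 as day 1, day 177 is May 9, 2028.
From December 20, 2027 through March 20, 2028 inclusive is 92 days; tolling adds 92 days: May 9, 2028 + 92 days = August 9, 2028.
From March 28, 2028 through April 21, 2028 inclusive is 25 days; tolling adds 25 days: August 9, 2028 + 25 days = September 3, 2028.
September 3, 2028 is Sunday; September 4, 2028 is a listed holiday. The next qualifying day is September 5, 2028.

September 5, 2028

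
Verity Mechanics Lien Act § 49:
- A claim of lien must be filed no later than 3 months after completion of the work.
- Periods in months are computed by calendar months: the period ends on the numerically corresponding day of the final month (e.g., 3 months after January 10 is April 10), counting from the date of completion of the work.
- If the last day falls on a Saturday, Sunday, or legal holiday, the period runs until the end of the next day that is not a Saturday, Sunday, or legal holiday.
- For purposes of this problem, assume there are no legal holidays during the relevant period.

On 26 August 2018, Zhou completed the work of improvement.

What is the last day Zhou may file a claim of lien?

3 months after 26 August 2018 is November 26, 2018.
November 26, 2018 is a Monday and not a legal holiday, so no extension applies.

November 26, 2018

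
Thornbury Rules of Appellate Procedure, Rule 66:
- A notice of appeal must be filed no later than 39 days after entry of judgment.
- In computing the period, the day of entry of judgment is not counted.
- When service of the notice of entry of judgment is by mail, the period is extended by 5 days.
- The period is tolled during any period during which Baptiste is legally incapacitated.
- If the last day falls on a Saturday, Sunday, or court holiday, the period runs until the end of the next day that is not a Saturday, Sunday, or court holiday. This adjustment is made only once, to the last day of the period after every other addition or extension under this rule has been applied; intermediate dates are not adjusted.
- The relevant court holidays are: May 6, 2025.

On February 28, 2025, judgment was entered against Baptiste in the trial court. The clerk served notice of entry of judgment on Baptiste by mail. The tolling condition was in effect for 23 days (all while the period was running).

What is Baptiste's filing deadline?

May 7, 2025

39 days after February 28, 2025 is April 8, 2025.
Service was by mail, adding 5 days: April 8, 2025 + 5 days = April 13, 2025.
Tolling adds 23 days: April 13, 2025 + 23 days = May 6, 2025.
May 6, 2025 is a listed holiday. The next qualifying day is May 7, 2025.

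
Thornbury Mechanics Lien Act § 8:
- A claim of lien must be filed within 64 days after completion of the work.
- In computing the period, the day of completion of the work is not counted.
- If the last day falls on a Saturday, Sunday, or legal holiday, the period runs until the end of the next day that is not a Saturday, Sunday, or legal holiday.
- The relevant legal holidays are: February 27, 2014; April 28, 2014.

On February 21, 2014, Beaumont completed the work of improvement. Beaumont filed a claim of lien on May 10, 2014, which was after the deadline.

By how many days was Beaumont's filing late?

11 days

64 days after February 21, 2014 is April 26, 2014.
April 26, 2014 is Saturday; April 27, 2014 is Sunday; April 28, 2014 is a listed holiday. The next qualifying day is April 29, 2014.
The deadline is April 29, 2014; from April 29, 2014 to May 10, 2014 is 11 days.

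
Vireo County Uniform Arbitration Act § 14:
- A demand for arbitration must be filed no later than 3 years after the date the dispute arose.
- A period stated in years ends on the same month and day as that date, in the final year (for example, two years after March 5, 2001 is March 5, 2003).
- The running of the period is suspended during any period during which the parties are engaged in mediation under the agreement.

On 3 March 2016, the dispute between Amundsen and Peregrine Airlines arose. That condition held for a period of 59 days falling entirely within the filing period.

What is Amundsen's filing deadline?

May 1, 2019

3 years after 3 March 2016 is March 3, 2019.
Tolling adds 59 days: March 3, 2019 + 59 days = May 1, 2019.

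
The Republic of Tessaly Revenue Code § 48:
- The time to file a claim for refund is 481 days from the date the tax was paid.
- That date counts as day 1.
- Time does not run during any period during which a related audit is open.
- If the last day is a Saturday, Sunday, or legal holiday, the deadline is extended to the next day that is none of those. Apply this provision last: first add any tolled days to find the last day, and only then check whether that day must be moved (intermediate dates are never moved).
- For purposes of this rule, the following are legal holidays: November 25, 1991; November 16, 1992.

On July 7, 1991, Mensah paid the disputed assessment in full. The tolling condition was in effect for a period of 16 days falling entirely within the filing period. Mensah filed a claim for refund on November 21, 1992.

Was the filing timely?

Counting July 7, 1991 as day 1, day 481 is October 29, 1992.
Tolling adds 16 days: October 29, 1992 + 16 days = November 14, 1992.
November 14, 1992 is Saturday; November 15, 1992 is Sunday; November 16, 1992 is a listed holiday. The next qualifying day is November 17, 1992.
The deadline is November 17, 1992; the filing on November 21, 1992 is after that date.

No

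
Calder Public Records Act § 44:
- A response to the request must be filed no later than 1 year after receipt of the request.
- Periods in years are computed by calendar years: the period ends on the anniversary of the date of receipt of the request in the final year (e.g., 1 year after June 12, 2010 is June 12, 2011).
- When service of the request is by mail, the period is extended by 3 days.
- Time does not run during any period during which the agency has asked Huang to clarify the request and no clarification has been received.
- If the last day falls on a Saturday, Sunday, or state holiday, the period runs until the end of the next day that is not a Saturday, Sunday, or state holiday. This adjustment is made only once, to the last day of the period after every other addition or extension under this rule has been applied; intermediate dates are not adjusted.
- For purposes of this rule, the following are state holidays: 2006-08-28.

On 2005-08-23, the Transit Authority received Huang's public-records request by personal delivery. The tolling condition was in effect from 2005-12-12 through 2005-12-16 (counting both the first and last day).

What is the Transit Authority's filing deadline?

1 year after 2005-08-23 is August 23, 2006.
Service was not by mail, so no mail extension applies.
From December 12, 2005 through December 16, 2005 inclusive is 5 days; tolling adds 5 days: August 23, 2006 + 5 days = August 28, 2006.
August 28, 2006 is a listed holiday. The next qualifying day is August 29, 2006.

August 29, 2006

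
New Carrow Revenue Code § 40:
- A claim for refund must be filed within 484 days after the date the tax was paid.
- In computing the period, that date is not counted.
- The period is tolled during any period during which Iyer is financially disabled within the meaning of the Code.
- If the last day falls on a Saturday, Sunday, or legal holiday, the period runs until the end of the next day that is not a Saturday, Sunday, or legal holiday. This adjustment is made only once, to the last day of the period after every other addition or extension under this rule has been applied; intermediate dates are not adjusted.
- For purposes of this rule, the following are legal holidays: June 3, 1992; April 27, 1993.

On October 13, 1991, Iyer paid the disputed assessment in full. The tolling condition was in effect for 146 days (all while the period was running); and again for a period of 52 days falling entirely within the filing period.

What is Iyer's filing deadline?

484 days after October 13, 1991 is February 8, 1993.
Tolling adds 146 days: February 8, 1993 + 146 days = July 4, 1993.
Tolling adds 52 days: July 4, 1993 + 52 days = August 25, 1993.
August 25, 1993 is a Wednesday and not a legal holiday, so no extension applies.

August 25, 1993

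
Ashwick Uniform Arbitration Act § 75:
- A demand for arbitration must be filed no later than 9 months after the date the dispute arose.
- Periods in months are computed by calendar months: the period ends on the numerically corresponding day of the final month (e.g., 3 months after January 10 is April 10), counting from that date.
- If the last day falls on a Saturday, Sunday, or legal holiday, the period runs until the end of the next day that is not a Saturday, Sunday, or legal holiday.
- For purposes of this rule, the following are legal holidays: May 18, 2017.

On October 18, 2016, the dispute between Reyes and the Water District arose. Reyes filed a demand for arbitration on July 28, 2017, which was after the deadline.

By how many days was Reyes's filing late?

9 months after October 18, 2016 is July 18, 2017.
July 18, 2017 is a Tuesday and not a legal holiday, so no extension applies.
The deadline is July 18, 2017; from July 18, 2017 to July 28, 2017 is 10 days.

10 days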